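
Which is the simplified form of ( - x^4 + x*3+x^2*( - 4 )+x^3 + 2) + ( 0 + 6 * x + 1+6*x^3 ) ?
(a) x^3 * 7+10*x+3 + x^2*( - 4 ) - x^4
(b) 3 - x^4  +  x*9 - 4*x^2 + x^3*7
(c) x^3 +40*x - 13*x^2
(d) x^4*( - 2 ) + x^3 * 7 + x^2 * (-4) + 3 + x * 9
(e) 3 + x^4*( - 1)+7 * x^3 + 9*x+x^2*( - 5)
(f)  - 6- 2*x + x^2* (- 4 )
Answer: b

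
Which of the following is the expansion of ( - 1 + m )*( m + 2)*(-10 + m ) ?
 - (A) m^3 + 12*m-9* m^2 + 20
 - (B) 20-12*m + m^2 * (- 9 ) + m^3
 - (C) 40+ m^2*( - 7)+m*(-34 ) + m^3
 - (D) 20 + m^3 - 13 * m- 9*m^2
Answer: B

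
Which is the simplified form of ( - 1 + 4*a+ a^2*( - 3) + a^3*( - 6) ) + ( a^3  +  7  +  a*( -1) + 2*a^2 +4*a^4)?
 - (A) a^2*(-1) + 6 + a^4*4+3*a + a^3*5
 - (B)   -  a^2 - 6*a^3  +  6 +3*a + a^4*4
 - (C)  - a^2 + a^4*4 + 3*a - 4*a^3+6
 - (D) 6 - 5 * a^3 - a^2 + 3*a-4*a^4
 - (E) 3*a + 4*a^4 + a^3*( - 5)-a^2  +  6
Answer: E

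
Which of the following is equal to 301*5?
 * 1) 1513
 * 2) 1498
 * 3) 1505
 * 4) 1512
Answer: 3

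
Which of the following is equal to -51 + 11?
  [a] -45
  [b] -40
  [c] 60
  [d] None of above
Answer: b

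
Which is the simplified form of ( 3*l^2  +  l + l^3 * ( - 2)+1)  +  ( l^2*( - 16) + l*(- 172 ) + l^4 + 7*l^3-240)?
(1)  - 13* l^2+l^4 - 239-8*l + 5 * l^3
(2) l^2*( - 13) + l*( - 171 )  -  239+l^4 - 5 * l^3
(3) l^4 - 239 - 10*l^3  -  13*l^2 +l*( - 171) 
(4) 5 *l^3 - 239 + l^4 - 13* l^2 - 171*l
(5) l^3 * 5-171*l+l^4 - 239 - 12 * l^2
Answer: 4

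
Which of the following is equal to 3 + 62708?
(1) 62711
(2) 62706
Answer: 1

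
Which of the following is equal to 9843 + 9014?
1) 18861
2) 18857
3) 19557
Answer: 2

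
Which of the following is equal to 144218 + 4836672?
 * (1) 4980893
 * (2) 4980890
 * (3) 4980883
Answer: 2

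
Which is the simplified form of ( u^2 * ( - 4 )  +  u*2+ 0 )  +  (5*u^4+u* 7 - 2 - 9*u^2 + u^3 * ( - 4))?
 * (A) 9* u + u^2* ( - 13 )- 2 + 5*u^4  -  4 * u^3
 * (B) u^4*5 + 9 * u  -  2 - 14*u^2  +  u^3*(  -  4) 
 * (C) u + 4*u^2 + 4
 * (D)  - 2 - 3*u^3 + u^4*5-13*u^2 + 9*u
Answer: A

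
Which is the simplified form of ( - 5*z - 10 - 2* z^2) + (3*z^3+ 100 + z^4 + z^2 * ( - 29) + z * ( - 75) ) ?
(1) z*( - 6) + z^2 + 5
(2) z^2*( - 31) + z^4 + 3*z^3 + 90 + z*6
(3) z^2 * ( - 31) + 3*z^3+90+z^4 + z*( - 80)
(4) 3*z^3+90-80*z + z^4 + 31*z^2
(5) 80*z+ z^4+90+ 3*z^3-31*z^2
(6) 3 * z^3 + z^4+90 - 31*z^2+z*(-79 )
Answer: 3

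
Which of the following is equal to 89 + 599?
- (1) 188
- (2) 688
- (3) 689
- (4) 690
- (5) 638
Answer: 2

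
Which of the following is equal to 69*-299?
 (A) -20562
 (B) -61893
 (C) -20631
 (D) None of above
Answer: C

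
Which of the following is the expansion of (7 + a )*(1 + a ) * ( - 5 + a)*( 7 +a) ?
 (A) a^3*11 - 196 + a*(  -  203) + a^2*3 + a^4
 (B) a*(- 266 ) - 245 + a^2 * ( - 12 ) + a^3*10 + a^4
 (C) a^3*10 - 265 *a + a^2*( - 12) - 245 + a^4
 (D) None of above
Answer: B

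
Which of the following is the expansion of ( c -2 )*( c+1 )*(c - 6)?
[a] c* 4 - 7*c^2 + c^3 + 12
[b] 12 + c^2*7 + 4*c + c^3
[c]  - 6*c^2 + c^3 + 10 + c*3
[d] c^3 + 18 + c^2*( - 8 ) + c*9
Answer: a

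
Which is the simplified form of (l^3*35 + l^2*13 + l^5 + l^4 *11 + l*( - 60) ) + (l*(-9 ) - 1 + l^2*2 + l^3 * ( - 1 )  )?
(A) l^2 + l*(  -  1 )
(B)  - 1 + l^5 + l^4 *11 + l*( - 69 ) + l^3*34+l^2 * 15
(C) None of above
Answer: B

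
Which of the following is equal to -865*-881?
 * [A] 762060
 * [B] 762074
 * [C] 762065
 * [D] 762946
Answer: C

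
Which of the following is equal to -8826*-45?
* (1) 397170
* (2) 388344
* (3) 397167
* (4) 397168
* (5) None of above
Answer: 1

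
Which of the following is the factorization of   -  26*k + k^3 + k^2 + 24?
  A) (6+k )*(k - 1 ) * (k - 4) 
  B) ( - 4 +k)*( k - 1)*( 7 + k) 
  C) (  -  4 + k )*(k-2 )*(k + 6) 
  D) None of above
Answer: A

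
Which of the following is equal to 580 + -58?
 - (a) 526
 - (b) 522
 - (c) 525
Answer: b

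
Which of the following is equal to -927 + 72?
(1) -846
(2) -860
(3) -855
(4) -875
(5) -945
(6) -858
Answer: 3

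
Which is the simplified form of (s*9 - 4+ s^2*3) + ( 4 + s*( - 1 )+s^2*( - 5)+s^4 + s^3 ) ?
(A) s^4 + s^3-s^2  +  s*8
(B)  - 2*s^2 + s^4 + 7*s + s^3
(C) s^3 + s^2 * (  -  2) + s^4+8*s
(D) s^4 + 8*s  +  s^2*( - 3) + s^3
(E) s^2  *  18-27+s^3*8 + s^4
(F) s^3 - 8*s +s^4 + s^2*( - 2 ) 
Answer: C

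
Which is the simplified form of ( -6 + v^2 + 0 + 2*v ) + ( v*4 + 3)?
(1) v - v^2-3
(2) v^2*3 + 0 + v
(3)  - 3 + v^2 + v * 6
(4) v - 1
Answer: 3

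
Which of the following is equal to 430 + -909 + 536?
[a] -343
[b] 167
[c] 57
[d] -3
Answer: c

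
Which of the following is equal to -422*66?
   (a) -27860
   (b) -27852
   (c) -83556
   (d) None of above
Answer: b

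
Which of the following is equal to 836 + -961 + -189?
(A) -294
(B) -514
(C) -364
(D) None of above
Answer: D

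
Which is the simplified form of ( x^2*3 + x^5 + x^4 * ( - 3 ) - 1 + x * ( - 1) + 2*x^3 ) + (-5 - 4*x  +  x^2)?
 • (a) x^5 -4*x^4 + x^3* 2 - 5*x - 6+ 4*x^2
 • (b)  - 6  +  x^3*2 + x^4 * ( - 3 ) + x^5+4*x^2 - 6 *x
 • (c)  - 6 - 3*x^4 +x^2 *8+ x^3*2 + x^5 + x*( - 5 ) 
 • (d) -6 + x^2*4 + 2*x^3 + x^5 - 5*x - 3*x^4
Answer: d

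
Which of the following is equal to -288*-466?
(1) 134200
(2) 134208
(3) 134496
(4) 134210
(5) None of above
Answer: 2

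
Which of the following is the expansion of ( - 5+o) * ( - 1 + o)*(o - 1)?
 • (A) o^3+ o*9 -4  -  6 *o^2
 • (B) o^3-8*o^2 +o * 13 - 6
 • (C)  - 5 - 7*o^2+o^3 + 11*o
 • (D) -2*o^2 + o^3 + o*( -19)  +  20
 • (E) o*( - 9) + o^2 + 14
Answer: C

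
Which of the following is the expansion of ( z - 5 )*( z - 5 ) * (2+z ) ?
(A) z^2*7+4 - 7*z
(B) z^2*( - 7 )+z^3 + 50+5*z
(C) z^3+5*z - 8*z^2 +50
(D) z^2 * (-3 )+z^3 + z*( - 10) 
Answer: C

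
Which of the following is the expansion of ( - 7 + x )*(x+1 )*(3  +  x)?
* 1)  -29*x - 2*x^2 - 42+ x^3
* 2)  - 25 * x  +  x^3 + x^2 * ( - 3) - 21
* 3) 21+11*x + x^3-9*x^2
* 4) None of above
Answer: 2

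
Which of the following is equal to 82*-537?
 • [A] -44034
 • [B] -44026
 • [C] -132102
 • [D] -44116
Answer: A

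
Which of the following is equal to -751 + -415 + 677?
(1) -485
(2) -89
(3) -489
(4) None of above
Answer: 3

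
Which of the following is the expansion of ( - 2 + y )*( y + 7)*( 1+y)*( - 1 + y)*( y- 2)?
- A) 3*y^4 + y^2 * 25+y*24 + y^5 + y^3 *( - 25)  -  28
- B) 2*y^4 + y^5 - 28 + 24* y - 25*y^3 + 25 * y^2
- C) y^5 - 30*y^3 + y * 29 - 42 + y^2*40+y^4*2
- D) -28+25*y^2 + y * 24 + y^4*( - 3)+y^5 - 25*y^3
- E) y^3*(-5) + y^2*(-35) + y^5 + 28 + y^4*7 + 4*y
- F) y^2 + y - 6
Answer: A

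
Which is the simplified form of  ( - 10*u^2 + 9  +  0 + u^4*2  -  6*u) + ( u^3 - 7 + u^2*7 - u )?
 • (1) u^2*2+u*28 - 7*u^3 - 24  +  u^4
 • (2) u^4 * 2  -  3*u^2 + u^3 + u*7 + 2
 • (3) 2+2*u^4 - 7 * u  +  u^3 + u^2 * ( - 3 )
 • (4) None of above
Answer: 3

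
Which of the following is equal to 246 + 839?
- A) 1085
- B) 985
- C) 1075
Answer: A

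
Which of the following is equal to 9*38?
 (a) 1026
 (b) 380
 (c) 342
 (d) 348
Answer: c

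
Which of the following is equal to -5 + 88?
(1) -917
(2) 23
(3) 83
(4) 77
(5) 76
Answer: 3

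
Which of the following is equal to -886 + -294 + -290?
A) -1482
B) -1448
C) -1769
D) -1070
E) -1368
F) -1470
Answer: F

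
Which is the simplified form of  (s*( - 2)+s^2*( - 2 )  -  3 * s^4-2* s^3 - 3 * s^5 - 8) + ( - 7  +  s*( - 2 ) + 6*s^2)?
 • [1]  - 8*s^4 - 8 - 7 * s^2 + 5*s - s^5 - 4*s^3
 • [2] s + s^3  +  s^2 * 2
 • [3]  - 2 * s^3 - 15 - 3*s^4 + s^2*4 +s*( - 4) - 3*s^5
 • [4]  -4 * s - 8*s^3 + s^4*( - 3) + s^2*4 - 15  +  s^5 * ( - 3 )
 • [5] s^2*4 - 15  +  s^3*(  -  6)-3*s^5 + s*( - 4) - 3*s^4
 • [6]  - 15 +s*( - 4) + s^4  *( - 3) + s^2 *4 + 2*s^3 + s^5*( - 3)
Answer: 3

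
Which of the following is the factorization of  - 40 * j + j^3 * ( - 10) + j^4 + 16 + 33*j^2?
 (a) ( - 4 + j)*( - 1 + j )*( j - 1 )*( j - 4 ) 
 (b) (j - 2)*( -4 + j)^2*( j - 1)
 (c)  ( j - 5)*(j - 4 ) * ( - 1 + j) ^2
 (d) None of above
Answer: a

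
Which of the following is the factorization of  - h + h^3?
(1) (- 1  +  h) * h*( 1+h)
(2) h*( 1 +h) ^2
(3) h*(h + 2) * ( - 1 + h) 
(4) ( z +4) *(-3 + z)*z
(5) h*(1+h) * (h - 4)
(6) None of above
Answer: 1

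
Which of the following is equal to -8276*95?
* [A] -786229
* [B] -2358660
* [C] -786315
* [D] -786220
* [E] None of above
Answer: D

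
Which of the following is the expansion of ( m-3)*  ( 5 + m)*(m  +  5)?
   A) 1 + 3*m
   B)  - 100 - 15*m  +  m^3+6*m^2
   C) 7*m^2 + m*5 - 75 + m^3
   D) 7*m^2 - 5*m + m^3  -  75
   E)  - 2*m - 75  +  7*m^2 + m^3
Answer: D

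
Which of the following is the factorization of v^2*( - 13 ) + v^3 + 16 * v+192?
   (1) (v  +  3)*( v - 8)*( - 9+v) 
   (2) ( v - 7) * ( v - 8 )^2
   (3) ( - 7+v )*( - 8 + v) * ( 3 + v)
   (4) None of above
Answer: 4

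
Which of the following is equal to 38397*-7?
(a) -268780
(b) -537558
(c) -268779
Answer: c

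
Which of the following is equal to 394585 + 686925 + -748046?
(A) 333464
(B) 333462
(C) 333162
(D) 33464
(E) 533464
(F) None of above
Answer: A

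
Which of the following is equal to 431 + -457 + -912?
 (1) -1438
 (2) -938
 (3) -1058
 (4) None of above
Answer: 2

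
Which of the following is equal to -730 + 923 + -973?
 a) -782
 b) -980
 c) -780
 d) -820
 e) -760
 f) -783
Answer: c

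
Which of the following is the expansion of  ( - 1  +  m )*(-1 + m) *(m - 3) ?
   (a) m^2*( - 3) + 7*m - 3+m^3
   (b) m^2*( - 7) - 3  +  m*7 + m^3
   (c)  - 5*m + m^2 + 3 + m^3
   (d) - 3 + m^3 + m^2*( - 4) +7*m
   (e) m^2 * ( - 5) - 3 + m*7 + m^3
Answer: e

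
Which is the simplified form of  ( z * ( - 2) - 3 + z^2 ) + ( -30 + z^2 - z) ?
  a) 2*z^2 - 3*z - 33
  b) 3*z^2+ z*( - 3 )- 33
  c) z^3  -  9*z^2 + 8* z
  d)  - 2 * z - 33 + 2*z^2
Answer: a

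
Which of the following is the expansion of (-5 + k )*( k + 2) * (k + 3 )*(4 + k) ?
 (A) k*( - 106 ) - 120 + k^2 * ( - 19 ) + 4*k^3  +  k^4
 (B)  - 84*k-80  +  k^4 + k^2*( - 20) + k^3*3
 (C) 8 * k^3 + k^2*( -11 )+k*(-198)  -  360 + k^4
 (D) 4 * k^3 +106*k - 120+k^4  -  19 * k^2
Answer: A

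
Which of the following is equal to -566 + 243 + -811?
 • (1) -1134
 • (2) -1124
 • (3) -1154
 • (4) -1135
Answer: 1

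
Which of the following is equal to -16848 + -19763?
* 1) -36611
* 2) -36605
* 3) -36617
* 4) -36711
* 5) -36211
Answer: 1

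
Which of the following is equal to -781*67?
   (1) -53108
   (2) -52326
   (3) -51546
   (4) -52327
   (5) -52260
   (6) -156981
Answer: 4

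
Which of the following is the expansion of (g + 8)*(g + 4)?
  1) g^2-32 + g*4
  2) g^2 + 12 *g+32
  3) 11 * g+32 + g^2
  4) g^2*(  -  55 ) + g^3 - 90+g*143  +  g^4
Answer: 2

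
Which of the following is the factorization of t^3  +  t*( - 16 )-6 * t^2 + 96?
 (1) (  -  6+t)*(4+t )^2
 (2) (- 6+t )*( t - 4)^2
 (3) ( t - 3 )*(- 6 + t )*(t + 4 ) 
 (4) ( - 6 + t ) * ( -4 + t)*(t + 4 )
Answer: 4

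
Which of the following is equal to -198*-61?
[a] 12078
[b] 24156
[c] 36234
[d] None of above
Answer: a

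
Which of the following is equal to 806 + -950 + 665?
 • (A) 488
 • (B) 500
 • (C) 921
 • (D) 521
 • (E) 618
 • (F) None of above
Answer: D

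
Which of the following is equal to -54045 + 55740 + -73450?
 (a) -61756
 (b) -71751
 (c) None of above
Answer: c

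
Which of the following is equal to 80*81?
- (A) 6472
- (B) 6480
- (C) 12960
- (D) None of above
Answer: B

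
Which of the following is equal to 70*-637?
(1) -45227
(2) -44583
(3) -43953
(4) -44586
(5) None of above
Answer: 5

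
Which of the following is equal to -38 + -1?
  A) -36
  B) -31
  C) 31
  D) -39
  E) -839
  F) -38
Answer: D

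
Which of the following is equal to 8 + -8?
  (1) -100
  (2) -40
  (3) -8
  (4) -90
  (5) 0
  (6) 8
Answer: 5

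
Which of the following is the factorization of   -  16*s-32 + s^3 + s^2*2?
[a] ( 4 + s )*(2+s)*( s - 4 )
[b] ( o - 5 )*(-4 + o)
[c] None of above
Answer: a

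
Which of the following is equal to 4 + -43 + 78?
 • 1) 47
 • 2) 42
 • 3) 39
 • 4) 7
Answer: 3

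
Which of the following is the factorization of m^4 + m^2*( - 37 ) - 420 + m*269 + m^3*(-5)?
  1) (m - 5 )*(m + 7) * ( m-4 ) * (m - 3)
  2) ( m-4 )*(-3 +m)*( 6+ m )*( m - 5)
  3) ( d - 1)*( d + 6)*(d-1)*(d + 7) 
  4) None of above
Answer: 1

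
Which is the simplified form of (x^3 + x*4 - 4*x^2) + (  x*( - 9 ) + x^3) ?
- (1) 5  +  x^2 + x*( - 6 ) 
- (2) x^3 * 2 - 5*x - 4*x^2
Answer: 2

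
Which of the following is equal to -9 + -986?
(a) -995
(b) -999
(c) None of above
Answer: a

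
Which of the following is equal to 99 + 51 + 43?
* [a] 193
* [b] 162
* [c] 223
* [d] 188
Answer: a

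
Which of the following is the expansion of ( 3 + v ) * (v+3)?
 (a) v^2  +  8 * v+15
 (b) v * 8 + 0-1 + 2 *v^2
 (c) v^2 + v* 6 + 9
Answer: c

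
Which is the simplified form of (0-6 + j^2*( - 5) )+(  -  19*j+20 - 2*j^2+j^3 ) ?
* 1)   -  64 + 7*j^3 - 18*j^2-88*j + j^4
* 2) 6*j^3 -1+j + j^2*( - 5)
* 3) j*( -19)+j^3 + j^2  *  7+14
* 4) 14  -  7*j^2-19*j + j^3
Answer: 4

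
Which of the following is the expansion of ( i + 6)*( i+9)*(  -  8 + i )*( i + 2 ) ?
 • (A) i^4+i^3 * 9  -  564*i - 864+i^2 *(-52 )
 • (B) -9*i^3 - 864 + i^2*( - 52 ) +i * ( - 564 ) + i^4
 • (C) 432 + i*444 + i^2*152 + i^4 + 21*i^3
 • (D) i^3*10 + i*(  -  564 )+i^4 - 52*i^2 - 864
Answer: A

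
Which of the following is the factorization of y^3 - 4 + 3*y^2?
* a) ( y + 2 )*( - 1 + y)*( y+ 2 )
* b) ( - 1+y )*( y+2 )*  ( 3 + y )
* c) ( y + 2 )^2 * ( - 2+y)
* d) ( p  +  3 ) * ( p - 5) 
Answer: a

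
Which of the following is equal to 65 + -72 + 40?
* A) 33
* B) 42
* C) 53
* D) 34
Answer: A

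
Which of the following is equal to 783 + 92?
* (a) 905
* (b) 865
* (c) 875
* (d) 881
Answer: c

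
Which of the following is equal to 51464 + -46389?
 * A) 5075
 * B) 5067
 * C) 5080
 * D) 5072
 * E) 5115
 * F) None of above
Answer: A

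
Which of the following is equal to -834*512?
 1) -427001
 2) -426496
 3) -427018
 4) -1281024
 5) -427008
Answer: 5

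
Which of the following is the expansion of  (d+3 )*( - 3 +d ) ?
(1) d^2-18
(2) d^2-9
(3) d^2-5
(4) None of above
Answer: 2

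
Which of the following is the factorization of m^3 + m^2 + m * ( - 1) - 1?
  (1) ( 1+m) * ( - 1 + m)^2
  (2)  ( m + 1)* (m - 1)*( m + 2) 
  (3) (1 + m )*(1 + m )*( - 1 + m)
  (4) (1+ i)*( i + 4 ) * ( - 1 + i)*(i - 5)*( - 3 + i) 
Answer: 3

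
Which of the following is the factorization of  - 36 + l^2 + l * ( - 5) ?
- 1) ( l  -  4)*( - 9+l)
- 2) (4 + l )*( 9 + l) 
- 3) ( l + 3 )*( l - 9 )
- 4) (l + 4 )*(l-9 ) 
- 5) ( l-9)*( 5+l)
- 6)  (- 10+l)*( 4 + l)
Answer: 4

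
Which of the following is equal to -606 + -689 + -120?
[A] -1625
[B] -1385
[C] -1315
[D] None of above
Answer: D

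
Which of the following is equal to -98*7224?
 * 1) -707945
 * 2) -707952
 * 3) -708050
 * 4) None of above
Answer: 2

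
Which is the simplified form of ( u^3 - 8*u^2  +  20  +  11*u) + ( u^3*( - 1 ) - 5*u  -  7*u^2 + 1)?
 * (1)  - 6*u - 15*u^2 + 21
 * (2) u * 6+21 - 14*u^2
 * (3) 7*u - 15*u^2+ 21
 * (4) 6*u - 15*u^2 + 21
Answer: 4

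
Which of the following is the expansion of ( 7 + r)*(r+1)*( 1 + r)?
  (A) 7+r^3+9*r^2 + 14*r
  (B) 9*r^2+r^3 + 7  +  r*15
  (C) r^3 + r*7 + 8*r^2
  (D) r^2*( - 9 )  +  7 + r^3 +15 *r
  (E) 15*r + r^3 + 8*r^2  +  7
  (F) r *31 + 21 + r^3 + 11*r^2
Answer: B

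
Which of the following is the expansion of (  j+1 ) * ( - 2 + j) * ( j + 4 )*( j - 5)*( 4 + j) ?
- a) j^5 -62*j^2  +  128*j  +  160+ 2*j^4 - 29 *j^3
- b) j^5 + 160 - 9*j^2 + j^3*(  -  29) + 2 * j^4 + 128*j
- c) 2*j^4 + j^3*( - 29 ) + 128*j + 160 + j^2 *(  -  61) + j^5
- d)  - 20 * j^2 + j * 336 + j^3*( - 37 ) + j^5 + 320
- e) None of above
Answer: a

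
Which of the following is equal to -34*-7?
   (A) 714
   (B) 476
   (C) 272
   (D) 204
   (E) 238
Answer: E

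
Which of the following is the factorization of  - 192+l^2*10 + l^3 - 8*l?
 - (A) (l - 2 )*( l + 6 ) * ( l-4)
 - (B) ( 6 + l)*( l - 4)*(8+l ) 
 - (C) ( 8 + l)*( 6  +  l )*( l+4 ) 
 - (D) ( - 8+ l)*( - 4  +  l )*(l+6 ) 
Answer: B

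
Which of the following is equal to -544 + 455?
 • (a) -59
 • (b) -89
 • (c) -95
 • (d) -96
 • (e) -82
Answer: b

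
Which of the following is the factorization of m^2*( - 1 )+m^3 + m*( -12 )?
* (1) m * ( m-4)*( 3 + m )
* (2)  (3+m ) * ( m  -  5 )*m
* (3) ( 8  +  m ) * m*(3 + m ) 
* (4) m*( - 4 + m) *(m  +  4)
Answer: 1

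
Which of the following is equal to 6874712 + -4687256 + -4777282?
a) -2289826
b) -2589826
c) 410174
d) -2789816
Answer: b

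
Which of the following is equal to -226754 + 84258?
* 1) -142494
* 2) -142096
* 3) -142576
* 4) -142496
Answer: 4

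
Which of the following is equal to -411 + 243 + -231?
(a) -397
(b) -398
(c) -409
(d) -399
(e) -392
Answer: d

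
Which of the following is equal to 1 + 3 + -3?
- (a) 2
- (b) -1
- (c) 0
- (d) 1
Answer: d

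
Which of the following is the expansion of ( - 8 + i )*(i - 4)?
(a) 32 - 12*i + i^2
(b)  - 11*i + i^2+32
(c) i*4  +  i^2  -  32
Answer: a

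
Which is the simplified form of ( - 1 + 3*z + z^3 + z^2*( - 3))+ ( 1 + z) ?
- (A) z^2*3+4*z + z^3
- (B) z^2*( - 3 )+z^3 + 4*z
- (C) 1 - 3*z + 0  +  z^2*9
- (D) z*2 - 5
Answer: B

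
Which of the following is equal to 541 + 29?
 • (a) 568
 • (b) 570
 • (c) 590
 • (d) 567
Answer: b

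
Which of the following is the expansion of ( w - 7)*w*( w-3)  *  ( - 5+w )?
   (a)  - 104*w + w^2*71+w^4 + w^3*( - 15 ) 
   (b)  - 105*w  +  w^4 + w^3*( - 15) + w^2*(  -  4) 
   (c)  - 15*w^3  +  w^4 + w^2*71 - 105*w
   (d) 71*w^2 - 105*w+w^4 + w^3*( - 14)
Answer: c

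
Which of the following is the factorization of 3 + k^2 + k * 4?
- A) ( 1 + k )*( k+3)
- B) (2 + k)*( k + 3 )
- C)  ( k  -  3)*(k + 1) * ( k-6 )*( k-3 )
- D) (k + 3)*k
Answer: A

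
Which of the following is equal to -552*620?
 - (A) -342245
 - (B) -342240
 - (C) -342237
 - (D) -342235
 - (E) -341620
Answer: B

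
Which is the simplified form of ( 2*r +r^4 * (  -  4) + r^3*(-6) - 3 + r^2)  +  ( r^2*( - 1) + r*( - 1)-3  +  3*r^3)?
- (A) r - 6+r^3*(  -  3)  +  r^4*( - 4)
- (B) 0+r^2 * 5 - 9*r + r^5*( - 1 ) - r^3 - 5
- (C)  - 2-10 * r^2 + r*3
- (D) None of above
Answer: A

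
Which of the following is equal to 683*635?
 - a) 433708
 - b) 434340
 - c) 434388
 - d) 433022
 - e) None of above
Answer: e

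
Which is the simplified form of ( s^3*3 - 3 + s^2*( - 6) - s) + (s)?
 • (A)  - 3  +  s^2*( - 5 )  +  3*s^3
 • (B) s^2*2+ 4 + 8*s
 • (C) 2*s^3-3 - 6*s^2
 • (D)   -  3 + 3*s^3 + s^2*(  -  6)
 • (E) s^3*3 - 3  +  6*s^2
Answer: D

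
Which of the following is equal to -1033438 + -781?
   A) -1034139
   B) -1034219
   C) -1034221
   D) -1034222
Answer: B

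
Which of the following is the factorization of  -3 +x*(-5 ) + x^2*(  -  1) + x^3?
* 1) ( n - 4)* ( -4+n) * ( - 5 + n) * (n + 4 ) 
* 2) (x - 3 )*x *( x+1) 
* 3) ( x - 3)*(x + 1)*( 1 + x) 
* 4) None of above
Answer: 3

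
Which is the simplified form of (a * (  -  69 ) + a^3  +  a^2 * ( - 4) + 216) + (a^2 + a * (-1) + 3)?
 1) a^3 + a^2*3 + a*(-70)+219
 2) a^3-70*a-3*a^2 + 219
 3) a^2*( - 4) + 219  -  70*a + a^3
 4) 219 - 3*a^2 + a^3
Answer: 2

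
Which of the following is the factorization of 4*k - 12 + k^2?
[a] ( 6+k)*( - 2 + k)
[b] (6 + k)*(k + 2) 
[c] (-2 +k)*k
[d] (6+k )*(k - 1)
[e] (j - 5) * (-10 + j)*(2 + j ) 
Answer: a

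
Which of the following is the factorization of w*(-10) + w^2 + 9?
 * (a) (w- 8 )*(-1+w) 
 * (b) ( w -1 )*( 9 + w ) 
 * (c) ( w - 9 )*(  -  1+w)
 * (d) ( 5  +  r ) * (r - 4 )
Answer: c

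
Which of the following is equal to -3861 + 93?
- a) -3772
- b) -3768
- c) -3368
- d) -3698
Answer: b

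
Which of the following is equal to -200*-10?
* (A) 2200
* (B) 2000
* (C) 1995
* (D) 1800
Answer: B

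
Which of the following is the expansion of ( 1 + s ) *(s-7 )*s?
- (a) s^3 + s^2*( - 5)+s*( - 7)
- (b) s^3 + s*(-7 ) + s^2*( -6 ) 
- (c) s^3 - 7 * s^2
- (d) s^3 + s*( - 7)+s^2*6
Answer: b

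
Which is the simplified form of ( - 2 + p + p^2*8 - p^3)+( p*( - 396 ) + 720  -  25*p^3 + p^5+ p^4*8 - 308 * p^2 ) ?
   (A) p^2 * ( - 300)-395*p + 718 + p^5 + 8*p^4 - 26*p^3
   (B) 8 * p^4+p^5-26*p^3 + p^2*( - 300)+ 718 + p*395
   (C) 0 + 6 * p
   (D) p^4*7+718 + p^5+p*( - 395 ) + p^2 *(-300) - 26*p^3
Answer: A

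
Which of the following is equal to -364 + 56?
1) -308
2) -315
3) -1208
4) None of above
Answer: 1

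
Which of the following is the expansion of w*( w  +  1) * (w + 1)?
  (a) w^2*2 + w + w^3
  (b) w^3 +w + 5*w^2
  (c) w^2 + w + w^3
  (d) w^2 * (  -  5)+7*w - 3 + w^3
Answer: a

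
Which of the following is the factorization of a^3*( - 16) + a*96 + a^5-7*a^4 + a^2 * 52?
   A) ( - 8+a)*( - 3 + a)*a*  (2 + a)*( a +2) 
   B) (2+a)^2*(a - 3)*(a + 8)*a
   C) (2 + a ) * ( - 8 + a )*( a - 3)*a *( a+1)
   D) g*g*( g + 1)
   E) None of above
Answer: A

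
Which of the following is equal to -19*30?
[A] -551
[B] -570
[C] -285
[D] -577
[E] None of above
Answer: B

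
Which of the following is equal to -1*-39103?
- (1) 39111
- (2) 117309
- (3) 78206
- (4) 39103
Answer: 4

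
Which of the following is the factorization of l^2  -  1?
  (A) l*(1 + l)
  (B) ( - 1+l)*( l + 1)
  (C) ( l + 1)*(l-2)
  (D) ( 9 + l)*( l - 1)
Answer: B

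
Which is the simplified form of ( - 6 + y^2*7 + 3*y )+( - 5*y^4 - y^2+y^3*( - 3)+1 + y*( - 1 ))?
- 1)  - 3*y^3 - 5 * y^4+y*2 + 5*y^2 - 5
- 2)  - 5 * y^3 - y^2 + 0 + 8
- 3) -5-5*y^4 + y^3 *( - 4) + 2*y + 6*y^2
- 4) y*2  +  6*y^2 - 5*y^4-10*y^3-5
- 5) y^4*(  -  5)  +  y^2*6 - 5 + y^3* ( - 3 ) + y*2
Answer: 5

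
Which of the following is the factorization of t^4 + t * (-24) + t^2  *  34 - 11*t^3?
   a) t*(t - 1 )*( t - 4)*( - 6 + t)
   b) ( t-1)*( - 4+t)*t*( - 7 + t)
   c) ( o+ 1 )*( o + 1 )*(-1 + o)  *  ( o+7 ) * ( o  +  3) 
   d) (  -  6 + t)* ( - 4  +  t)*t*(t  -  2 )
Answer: a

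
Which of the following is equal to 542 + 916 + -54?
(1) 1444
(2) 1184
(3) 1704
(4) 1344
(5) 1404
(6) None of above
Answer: 5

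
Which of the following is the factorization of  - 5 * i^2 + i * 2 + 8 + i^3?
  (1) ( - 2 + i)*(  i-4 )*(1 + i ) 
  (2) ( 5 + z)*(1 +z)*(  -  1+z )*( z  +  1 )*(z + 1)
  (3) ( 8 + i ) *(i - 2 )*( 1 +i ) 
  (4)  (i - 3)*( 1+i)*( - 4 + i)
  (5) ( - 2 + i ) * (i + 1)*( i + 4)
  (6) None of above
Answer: 1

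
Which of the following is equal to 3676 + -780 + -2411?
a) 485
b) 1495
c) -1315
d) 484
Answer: a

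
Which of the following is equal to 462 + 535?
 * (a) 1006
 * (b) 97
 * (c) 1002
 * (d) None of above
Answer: d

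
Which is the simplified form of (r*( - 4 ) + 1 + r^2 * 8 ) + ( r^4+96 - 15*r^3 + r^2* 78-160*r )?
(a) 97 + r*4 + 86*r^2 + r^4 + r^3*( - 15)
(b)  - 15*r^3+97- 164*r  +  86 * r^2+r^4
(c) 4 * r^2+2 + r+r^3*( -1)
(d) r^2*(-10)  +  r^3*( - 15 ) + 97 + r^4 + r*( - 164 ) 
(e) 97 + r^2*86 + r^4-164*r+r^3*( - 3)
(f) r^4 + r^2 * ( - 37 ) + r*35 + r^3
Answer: b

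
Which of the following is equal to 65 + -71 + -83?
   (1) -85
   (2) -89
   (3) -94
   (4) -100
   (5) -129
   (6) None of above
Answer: 2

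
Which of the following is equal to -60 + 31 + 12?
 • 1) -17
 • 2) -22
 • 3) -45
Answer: 1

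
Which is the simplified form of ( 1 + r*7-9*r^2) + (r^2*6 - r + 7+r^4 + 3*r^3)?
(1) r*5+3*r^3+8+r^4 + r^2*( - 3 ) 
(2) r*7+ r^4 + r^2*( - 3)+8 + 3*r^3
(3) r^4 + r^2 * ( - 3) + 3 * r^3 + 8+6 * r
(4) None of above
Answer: 3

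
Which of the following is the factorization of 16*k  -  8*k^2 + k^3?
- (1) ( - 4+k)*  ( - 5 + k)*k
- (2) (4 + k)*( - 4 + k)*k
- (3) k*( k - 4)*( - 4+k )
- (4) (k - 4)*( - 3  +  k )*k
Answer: 3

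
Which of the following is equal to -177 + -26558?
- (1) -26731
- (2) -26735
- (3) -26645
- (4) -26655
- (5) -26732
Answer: 2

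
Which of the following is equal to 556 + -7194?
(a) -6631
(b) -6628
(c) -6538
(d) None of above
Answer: d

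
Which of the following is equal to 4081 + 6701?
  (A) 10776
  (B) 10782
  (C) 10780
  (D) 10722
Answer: B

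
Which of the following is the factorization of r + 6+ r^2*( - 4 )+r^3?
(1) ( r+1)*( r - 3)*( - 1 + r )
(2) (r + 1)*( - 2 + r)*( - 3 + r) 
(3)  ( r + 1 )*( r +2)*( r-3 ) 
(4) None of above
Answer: 2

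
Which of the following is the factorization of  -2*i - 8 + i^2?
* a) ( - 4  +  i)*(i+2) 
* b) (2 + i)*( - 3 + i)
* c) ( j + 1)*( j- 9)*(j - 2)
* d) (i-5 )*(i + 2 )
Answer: a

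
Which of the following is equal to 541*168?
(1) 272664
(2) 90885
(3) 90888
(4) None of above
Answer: 3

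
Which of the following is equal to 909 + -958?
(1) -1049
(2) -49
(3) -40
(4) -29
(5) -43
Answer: 2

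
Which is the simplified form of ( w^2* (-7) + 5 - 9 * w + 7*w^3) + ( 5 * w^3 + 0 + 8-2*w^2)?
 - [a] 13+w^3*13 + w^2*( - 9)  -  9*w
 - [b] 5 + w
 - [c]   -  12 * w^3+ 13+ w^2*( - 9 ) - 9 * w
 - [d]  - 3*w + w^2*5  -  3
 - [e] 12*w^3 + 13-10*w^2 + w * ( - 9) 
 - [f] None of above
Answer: f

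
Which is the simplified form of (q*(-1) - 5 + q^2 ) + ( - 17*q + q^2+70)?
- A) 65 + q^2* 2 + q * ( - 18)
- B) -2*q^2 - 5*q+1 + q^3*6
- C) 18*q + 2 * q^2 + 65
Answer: A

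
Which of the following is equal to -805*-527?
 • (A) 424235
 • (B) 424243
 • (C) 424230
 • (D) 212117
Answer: A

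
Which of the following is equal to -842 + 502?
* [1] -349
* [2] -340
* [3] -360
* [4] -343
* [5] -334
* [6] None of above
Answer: 2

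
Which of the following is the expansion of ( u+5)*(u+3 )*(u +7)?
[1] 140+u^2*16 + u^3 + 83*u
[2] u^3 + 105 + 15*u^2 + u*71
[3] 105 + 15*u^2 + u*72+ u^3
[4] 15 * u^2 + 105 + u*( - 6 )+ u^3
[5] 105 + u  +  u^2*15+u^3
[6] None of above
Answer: 2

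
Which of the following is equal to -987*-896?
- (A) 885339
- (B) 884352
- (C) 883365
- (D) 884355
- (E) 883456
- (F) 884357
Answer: B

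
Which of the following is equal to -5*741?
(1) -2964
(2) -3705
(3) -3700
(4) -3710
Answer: 2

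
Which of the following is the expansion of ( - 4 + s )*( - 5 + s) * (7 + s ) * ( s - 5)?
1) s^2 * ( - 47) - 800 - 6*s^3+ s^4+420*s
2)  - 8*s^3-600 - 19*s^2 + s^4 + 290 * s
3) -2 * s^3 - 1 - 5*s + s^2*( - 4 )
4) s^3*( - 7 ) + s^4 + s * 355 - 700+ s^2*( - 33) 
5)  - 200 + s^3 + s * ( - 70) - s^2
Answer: 4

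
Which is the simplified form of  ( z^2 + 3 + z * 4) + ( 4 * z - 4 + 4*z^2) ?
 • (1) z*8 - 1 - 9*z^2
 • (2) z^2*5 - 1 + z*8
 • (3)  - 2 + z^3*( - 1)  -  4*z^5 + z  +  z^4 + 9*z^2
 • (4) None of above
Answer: 2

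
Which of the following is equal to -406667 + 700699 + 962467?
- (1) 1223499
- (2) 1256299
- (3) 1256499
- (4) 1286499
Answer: 3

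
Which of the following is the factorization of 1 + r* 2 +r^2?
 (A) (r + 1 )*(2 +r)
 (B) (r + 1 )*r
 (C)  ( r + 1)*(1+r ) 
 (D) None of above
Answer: C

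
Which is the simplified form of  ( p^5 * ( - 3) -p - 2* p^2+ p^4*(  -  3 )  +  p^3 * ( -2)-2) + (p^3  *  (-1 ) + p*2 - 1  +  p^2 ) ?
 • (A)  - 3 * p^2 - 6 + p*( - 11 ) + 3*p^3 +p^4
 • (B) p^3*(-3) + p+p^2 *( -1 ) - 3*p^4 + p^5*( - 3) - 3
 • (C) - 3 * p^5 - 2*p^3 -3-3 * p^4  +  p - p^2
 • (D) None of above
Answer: B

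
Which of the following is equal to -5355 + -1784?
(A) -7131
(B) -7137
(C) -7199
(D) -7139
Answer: D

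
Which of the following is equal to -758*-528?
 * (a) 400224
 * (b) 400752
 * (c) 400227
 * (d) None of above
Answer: a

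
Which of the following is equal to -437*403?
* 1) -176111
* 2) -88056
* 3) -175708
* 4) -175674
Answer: 1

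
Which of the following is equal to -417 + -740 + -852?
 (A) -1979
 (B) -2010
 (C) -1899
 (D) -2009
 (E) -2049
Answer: D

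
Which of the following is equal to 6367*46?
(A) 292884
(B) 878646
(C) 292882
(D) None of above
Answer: C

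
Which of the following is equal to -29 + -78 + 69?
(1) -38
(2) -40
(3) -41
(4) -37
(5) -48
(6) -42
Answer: 1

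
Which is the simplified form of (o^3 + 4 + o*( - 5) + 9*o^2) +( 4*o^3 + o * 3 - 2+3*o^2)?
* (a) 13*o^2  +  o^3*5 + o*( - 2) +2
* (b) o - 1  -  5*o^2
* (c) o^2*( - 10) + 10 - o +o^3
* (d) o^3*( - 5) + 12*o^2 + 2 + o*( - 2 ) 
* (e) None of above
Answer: e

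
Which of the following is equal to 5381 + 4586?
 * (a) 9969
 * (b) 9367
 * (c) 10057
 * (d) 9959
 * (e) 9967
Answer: e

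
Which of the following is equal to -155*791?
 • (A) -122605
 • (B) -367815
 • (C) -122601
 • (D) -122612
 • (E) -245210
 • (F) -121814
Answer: A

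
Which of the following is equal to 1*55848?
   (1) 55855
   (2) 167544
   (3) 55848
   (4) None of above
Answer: 3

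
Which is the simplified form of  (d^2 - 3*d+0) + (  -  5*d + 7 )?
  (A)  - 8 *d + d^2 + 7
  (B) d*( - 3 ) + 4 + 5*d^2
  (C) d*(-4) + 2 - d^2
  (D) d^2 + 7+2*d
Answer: A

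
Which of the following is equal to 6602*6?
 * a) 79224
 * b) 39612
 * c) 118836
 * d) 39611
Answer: b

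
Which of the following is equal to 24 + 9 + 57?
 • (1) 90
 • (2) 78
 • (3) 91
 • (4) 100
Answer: 1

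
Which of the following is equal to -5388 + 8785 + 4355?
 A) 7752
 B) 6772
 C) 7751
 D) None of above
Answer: A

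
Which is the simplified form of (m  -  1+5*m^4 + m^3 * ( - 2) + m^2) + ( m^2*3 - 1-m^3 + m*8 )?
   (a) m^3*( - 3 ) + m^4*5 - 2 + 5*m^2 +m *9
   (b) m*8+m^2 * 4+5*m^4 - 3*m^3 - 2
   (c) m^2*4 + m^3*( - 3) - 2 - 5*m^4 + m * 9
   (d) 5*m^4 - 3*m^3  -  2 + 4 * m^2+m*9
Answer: d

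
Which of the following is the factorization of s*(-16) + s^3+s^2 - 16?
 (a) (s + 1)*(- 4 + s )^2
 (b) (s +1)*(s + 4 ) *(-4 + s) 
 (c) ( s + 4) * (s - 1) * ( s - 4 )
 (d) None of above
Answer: b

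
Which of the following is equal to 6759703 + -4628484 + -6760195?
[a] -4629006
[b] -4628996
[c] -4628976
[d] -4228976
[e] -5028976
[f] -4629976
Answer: c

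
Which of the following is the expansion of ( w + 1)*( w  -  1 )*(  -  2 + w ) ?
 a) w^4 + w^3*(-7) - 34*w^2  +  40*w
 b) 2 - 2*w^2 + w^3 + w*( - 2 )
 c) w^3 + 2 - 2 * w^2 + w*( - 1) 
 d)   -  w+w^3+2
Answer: c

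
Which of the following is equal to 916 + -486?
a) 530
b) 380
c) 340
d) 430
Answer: d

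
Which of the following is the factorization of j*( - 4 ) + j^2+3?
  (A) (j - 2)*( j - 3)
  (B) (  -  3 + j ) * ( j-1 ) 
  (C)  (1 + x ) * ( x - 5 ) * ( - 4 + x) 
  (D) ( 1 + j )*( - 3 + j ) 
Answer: B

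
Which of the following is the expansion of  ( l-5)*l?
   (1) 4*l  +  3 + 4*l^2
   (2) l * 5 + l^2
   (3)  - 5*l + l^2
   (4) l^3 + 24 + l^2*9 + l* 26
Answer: 3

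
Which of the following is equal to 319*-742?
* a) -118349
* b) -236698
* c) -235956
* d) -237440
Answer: b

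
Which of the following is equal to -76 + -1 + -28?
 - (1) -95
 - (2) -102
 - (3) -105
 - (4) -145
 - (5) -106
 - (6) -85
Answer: 3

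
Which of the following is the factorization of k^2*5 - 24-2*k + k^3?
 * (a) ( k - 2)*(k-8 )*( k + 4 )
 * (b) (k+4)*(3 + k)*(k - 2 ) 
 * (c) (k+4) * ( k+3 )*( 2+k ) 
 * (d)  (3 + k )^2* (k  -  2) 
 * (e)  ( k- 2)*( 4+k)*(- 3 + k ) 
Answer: b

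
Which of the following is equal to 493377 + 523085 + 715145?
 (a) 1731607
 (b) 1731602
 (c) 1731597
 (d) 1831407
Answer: a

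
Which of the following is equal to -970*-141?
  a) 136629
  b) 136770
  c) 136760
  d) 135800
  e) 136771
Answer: b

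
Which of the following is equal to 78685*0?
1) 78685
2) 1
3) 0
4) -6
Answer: 3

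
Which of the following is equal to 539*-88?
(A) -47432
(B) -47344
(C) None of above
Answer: A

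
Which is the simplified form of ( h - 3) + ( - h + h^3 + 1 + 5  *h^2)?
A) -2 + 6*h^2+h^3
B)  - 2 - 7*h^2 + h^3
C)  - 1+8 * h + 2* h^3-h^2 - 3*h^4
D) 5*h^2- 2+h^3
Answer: D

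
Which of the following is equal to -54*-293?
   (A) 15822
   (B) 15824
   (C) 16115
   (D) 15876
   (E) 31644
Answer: A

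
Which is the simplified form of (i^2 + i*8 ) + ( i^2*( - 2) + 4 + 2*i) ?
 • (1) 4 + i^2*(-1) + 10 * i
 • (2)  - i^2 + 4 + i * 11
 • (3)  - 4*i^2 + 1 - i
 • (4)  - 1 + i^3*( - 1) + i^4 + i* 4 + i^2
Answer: 1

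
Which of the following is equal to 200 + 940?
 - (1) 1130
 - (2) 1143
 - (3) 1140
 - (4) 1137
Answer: 3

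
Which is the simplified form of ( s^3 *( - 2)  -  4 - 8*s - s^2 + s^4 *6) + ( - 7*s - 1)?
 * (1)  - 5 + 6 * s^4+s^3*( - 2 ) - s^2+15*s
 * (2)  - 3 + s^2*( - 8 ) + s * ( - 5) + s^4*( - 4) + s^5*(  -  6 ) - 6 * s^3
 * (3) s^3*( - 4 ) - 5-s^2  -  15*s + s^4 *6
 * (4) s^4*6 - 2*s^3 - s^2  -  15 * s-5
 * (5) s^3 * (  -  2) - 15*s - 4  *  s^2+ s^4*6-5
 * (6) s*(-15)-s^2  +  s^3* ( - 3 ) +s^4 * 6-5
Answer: 4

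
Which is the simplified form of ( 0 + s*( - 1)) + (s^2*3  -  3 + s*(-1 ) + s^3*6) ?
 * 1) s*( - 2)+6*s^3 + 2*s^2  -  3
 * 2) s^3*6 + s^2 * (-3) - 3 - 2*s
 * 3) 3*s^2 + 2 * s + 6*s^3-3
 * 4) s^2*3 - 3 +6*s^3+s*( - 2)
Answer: 4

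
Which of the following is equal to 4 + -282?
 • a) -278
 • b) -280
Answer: a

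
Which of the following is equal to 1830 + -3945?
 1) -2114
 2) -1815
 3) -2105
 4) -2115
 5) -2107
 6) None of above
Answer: 4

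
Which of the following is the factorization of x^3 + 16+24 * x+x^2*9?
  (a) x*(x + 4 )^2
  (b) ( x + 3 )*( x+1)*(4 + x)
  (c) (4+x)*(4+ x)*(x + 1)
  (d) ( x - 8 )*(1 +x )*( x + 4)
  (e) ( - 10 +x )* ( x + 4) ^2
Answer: c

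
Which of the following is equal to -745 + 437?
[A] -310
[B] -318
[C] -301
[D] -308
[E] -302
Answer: D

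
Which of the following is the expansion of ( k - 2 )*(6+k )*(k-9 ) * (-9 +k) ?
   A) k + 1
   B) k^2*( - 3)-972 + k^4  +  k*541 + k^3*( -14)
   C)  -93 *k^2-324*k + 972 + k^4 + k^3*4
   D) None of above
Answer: D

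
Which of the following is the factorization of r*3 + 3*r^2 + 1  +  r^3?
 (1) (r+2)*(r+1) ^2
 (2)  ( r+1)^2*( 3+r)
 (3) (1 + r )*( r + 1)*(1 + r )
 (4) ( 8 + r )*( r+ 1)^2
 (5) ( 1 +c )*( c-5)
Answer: 3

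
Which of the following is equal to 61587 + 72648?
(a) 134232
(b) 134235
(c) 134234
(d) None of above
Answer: b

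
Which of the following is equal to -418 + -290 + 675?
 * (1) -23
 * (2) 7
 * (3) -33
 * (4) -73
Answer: 3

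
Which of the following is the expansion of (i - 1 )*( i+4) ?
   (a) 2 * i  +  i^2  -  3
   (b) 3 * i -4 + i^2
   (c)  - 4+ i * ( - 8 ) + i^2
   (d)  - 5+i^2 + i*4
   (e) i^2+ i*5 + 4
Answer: b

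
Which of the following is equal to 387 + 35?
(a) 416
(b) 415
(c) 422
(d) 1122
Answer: c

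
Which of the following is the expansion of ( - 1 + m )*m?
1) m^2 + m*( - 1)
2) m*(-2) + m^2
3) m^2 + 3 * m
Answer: 1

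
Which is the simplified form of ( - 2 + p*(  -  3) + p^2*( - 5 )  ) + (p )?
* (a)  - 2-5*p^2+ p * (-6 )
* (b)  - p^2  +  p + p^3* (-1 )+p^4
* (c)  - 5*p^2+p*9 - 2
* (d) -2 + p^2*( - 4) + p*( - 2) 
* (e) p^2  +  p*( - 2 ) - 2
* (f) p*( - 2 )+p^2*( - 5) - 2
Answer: f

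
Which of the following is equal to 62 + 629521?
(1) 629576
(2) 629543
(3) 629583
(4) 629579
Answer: 3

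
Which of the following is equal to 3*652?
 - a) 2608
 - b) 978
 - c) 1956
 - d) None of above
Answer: c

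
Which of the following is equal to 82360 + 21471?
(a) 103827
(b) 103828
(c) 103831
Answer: c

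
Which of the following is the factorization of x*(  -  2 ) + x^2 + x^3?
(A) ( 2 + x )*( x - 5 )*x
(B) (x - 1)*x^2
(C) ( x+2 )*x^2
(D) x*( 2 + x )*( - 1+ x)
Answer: D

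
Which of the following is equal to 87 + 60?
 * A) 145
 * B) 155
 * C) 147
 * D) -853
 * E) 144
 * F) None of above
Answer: C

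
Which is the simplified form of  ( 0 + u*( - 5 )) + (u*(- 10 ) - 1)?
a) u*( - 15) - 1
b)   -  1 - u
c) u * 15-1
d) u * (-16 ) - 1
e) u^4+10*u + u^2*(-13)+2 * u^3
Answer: a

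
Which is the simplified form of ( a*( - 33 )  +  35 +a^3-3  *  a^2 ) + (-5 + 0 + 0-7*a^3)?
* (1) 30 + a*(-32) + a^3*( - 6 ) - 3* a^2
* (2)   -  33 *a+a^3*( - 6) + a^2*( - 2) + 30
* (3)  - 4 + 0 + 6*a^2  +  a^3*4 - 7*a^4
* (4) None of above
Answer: 4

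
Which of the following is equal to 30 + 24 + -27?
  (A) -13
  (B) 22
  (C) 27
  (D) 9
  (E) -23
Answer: C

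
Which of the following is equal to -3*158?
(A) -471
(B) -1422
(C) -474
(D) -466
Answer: C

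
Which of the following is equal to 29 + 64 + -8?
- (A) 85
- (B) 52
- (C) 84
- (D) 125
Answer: A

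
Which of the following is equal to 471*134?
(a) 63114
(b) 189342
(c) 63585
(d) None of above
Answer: a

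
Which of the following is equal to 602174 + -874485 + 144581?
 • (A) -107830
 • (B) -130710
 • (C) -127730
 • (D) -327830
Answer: C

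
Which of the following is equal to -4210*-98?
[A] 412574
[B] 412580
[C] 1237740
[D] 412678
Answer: B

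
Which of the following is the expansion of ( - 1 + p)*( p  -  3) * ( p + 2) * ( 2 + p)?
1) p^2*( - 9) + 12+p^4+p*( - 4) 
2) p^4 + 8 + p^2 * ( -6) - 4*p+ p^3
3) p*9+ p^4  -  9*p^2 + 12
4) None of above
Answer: 1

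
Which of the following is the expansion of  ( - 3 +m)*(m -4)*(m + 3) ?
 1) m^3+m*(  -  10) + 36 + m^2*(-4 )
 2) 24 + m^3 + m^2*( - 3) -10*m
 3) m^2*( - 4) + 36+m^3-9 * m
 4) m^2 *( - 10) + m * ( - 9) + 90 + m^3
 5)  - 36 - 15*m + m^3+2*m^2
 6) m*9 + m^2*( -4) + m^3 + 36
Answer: 3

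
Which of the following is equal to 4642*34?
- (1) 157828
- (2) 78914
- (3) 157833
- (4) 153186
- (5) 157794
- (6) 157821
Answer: 1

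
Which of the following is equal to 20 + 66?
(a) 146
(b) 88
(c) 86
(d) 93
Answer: c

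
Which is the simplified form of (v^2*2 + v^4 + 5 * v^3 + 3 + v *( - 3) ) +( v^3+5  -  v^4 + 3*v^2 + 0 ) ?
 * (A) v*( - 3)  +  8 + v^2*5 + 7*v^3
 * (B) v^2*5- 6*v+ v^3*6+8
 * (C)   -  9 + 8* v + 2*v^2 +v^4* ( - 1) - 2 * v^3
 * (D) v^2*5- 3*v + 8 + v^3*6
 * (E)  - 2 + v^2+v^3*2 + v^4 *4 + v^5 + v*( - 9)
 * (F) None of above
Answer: D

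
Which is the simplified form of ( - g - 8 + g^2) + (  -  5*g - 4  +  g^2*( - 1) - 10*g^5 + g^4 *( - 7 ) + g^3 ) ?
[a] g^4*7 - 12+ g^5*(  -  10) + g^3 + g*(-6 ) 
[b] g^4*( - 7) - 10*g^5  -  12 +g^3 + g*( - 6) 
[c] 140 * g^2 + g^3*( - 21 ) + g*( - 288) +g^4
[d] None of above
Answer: b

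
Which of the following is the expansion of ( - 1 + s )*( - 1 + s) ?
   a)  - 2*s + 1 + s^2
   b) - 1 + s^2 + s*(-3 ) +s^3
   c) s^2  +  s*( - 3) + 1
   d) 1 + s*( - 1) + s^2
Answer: a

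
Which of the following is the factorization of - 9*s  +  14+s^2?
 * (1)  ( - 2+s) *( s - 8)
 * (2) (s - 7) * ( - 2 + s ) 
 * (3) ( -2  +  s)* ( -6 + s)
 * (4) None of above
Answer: 2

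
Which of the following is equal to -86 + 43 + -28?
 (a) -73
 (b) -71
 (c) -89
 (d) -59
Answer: b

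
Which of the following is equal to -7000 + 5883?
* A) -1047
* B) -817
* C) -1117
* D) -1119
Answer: C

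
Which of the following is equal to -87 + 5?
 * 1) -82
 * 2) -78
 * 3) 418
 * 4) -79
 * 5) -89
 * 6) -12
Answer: 1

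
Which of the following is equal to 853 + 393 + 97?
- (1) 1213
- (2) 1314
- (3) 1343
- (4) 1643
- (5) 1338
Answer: 3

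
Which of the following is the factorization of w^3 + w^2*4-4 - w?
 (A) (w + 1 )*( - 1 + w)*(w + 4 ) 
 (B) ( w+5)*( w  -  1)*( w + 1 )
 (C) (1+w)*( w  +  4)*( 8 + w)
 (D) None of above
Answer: A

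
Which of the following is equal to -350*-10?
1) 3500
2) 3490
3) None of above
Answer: 1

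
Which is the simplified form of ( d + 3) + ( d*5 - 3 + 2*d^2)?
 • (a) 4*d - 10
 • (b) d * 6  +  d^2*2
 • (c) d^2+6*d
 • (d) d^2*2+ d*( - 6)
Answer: b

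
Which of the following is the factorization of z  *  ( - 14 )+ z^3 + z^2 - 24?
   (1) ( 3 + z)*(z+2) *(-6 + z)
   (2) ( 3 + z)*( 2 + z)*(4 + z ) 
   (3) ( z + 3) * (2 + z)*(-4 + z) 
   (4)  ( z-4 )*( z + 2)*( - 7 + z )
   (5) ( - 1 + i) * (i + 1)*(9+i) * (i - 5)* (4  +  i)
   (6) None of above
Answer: 3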